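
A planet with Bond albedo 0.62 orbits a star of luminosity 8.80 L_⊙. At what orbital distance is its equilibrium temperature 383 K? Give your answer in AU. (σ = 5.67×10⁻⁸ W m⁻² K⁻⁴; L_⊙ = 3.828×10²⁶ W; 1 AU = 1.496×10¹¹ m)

L = 8.80 × 3.828×10²⁶ = 3.37×10²⁷ W.
From T_eq⁴ = L(1−A)/(16πσd²): d = √[L(1−A)/(16πσT_eq⁴)].
d = √[3.37×10²⁷ × 0.38 / (16π × 5.67×10⁻⁸ × (383)⁴)] = 1.44×10¹¹ m = 0.966 AU.

d ≈ 0.966 AU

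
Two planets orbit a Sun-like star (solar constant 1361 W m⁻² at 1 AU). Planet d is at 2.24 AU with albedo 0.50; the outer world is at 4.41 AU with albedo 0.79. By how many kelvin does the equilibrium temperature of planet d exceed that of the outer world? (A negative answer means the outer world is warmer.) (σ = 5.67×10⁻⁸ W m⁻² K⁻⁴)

T_eq = [S₀(1−A)/(4σd²)]^(1/4), so T ∝ (1−A)^(1/4) / √d.
T₁ = [1361×0.50/(4×5.67×10⁻⁸×2.24²)]^(1/4) = 156.38 K.
T₂ = [1361×0.21/(4×5.67×10⁻⁸×4.41²)]^(1/4) = 89.72 K.

ΔT ≈ 66.7 K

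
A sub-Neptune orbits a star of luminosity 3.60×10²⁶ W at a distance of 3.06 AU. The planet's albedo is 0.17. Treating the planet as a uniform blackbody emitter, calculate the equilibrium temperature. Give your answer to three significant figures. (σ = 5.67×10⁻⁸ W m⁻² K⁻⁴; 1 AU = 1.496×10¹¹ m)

T_eq ≈ 150 K

d = 3.06 AU = 4.58×10¹¹ m.
Flux: S = L/(4πd²) = 3.60×10²⁶/(4π×(4.58×10¹¹)²) = 137 W m⁻².
Energy balance: absorbed = emitted ⇒ πR²·S(1−A) = 4πR²·σT_eq⁴, so T_eq⁴ = S(1−A)/(4σ).
T_eq = [137 × 0.83 / (4 × 5.67×10⁻⁸)]^(1/4) = (5.00×10⁸)^(1/4) = 150 K.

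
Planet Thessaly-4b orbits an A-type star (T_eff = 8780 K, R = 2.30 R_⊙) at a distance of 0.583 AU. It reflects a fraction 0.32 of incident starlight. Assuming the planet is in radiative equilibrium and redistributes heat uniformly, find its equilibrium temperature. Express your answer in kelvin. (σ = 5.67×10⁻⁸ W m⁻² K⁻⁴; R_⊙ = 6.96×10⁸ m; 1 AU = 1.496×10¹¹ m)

T_eq ≈ 764 K

R_⋆ = 2.30 × 6.96×10⁸ = 1.60×10⁹ m.
d = 0.583 AU = 8.72×10¹⁰ m.
L = 4πR_⋆²σT_⋆⁴ = 4π(1.60×10⁹)² × 5.67×10⁻⁸ × (8780)⁴ = 1.09×10²⁸ W.
S = L/(4πd²) = 1.14×10⁵ W m⁻².
Energy balance: absorbed = emitted ⇒ πR²·S(1−A) = 4πR²·σT_eq⁴, so T_eq⁴ = S(1−A)/(4σ).
T_eq = [1.14×10⁵ × 0.68 / (4 × 5.67×10⁻⁸)]^(1/4) = (3.40×10¹¹)^(1/4) = 764 K.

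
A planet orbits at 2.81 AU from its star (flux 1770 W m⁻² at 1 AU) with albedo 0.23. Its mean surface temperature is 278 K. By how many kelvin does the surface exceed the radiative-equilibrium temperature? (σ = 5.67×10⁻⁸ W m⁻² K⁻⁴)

ΔT ≈ 111.9 K

S = 1770/2.81² = 224.2 W m⁻².
T_eq = [S(1−A)/(4σ)]^(1/4) = [224.2×0.77/(4×5.67×10⁻⁸)]^(1/4) = 166.1 K.
ΔT = T_surf − T_eq = 278 − 166.1.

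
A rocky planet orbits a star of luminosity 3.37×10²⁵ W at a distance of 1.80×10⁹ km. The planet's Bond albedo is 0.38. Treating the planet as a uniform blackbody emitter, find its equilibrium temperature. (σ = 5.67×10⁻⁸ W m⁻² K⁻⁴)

T_eq ≈ 38.8 K

d = 1.80×10⁹ km = 1.80×10¹² m.
Flux: S = L/(4πd²) = 3.37×10²⁵/(4π×(1.80×10¹²)²) = 0.828 W m⁻².
Energy balance: absorbed = emitted ⇒ πR²·S(1−A) = 4πR²·σT_eq⁴, so T_eq⁴ = S(1−A)/(4σ).
T_eq = [0.828 × 0.62 / (4 × 5.67×10⁻⁸)]^(1/4) = (2.26×10⁶)^(1/4) = 38.8 K.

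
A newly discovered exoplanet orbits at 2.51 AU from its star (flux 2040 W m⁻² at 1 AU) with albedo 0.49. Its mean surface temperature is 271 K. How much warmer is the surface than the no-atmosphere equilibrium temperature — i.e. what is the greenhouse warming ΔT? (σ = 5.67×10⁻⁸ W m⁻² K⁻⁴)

ΔT ≈ 106.7 K

S = 2040/2.51² = 323.8 W m⁻².
T_eq = [S(1−A)/(4σ)]^(1/4) = [323.8×0.51/(4×5.67×10⁻⁸)]^(1/4) = 164.3 K.
ΔT = T_surf − T_eq = 271 − 164.3.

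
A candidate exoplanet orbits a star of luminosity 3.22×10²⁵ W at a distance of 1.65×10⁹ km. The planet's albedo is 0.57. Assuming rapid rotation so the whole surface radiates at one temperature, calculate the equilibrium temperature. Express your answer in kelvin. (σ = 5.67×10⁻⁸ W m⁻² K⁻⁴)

T_eq ≈ 36.5 K

d = 1.65×10⁹ km = 1.65×10¹² m.
Flux: S = L/(4πd²) = 3.22×10²⁵/(4π×(1.65×10¹²)²) = 0.941 W m⁻².
Energy balance: absorbed = emitted ⇒ πR²·S(1−A) = 4πR²·σT_eq⁴, so T_eq⁴ = S(1−A)/(4σ).
T_eq = [0.941 × 0.43 / (4 × 5.67×10⁻⁸)]^(1/4) = (1.78×10⁶)^(1/4) = 36.5 K.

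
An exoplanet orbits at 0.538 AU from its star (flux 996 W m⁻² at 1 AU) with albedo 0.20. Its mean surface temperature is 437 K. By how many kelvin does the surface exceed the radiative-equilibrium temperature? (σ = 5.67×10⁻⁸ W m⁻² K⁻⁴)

ΔT ≈ 105.1 K

S = 996/0.538² = 3441 W m⁻².
T_eq = [S(1−A)/(4σ)]^(1/4) = [3441×0.80/(4×5.67×10⁻⁸)]^(1/4) = 331.9 K.
ΔT = T_surf − T_eq = 437 − 331.9.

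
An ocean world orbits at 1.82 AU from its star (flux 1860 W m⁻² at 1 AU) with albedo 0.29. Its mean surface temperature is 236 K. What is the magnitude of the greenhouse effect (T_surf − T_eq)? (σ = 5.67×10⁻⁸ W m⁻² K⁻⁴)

ΔT ≈ 31.2 K

S = 1860/1.82² = 561.5 W m⁻².
T_eq = [S(1−A)/(4σ)]^(1/4) = [561.5×0.71/(4×5.67×10⁻⁸)]^(1/4) = 204.8 K.
ΔT = T_surf − T_eq = 236 − 204.8.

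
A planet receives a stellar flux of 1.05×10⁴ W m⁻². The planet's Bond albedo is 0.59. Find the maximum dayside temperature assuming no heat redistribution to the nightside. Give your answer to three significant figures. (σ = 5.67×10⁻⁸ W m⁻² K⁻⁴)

T_ss ≈ 525 K

With no redistribution each surface element balances locally: S(1−A) = σT⁴.
T = [1.05×10⁴ × 0.41 / 5.67×10⁻⁸]^(1/4) = (7.59×10¹⁰)^(1/4) = 525 K.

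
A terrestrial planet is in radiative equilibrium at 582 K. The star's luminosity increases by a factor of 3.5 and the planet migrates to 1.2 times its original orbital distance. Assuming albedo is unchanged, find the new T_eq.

T_eq ≈ 727 K

T_eq ∝ L^(1/4) · d^(−1/2).
T′ = 582 × 3.5^(1/4) / 1.2^(1/2) = 727 K.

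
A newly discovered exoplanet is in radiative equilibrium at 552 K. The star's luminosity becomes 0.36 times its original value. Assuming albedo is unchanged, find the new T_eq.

T_eq ∝ L^(1/4) · d^(−1/2).
T′ = 552 × 0.36^(1/4) = 428 K.

T_eq ≈ 428 K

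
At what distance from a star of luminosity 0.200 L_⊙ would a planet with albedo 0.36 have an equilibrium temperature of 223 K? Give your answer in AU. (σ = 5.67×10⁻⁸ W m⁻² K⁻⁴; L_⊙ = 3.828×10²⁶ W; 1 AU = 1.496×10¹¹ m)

d ≈ 0.557 AU

L = 0.200 × 3.828×10²⁶ = 7.66×10²⁵ W.
From T_eq⁴ = L(1−A)/(16πσd²): d = √[L(1−A)/(16πσT_eq⁴)].
d = √[7.66×10²⁵ × 0.64 / (16π × 5.67×10⁻⁸ × (223)⁴)] = 8.34×10¹⁰ m = 0.557 AU.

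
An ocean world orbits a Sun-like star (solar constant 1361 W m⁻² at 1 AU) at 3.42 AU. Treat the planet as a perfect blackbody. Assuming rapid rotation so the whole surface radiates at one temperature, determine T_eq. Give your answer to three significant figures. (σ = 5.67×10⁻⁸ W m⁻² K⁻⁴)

Flux at 3.42 AU: S = 1361/3.42² = 116 W m⁻².
Energy balance: absorbed = emitted ⇒ πR²·S(1−A) = 4πR²·σT_eq⁴, so T_eq⁴ = S(1−A)/(4σ).
T_eq = [116 × 1.00 / (4 × 5.67×10⁻⁸)]^(1/4) = (5.13×10⁸)^(1/4) = 151 K.

T_eq ≈ 151 K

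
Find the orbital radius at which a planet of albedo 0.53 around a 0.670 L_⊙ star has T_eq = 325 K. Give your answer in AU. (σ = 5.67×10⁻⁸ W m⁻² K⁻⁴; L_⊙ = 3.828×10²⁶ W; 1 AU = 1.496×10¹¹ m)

L = 0.670 × 3.828×10²⁶ = 2.56×10²⁶ W.
From T_eq⁴ = L(1−A)/(16πσd²): d = √[L(1−A)/(16πσT_eq⁴)].
d = √[2.56×10²⁶ × 0.47 / (16π × 5.67×10⁻⁸ × (325)⁴)] = 6.16×10¹⁰ m = 0.412 AU.

d ≈ 0.412 AU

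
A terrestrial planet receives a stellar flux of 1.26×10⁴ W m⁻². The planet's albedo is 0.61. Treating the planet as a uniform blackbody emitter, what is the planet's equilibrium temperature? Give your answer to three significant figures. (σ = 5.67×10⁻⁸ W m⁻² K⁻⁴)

Energy balance: absorbed = emitted ⇒ πR²·S(1−A) = 4πR²·σT_eq⁴, so T_eq⁴ = S(1−A)/(4σ).
T_eq = [1.26×10⁴ × 0.39 / (4 × 5.67×10⁻⁸)]^(1/4) = (2.17×10¹⁰)^(1/4) = 384 K.

T_eq ≈ 384 K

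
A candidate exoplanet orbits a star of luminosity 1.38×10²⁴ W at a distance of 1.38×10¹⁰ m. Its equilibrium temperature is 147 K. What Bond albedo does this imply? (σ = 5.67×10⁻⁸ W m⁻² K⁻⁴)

A ≈ 0.82

Flux: S = L/(4πd²) = 1.38×10²⁴/(4π×(1.38×10¹⁰)²) = 577 W m⁻².
From T_eq⁴ = S(1−A)/(4σ): 1−A = 4σT_eq⁴/S.
1−A = 4 × 5.67×10⁻⁸ × (147)⁴ / 577 = 0.184.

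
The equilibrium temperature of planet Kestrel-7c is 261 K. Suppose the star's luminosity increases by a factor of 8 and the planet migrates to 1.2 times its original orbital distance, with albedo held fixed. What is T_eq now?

T_eq ∝ L^(1/4) · d^(−1/2).
T′ = 261 × 8^(1/4) / 1.2^(1/2) = 401 K.

T_eq ≈ 401 K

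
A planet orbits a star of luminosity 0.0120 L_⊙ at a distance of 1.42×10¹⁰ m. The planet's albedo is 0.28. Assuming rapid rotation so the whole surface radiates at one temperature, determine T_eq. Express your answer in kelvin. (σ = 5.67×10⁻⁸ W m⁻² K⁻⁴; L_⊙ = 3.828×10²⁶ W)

T_eq ≈ 275 K

L = 0.0120 × 3.828×10²⁶ = 4.59×10²⁴ W.
Flux: S = L/(4πd²) = 4.59×10²⁴/(4π×(1.42×10¹⁰)²) = 1810 W m⁻².
Energy balance: absorbed = emitted ⇒ πR²·S(1−A) = 4πR²·σT_eq⁴, so T_eq⁴ = S(1−A)/(4σ).
T_eq = [1810 × 0.72 / (4 × 5.67×10⁻⁸)]^(1/4) = (5.76×10⁹)^(1/4) = 275 K.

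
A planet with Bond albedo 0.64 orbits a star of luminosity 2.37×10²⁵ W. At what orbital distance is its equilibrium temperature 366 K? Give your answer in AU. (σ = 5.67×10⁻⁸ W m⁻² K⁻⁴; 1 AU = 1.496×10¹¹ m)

d ≈ 0.0863 AU

From T_eq⁴ = L(1−A)/(16πσd²): d = √[L(1−A)/(16πσT_eq⁴)].
d = √[2.37×10²⁵ × 0.36 / (16π × 5.67×10⁻⁸ × (366)⁴)] = 1.29×10¹⁰ m = 0.0863 AU.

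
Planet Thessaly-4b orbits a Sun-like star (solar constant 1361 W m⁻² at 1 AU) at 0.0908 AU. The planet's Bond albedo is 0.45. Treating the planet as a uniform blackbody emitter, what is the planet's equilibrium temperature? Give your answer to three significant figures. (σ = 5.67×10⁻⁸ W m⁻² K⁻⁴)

T_eq ≈ 795 K

Flux at 0.0908 AU: S = 1361/0.0908² = 1.65×10⁵ W m⁻².
Energy balance: absorbed = emitted ⇒ πR²·S(1−A) = 4πR²·σT_eq⁴, so T_eq⁴ = S(1−A)/(4σ).
T_eq = [1.65×10⁵ × 0.55 / (4 × 5.67×10⁻⁸)]^(1/4) = (4.00×10¹¹)^(1/4) = 795 K.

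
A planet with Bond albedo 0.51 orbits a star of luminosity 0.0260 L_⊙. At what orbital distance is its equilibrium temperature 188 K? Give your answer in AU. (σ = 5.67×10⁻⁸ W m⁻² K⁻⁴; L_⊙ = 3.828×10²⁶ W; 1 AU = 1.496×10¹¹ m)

L = 0.0260 × 3.828×10²⁶ = 9.95×10²⁴ W.
From T_eq⁴ = L(1−A)/(16πσd²): d = √[L(1−A)/(16πσT_eq⁴)].
d = √[9.95×10²⁴ × 0.49 / (16π × 5.67×10⁻⁸ × (188)⁴)] = 3.70×10¹⁰ m = 0.247 AU.

d ≈ 0.247 AU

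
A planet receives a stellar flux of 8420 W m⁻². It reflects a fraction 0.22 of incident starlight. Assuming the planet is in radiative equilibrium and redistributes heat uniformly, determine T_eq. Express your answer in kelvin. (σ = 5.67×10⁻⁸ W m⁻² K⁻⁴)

T_eq ≈ 413 K

Energy balance: absorbed = emitted ⇒ πR²·S(1−A) = 4πR²·σT_eq⁴, so T_eq⁴ = S(1−A)/(4σ).
T_eq = [8420 × 0.78 / (4 × 5.67×10⁻⁸)]^(1/4) = (2.90×10¹⁰)^(1/4) = 413 K.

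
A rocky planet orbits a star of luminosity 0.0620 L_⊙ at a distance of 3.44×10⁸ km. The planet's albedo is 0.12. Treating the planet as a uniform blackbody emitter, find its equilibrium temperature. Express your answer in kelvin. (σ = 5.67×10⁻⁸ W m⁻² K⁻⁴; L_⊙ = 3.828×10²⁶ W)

T_eq ≈ 88.7 K

d = 3.44×10⁸ km = 3.44×10¹¹ m.
L = 0.0620 × 3.828×10²⁶ = 2.37×10²⁵ W.
Flux: S = L/(4πd²) = 2.37×10²⁵/(4π×(3.44×10¹¹)²) = 16.0 W m⁻².
Energy balance: absorbed = emitted ⇒ πR²·S(1−A) = 4πR²·σT_eq⁴, so T_eq⁴ = S(1−A)/(4σ).
T_eq = [16.0 × 0.88 / (4 × 5.67×10⁻⁸)]^(1/4) = (6.19×10⁷)^(1/4) = 88.7 K.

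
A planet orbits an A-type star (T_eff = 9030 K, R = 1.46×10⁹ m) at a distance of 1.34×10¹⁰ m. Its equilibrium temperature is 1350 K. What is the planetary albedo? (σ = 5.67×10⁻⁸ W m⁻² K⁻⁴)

L = 4πR_⋆²σT_⋆⁴ = 4π(1.46×10⁹)² × 5.67×10⁻⁸ × (9030)⁴ = 1.01×10²⁸ W.
S = L/(4πd²) = 4.48×10⁶ W m⁻².
From T_eq⁴ = S(1−A)/(4σ): 1−A = 4σT_eq⁴/S.
1−A = 4 × 5.67×10⁻⁸ × (1350)⁴ / 4.48×10⁶ = 0.168.

A ≈ 0.83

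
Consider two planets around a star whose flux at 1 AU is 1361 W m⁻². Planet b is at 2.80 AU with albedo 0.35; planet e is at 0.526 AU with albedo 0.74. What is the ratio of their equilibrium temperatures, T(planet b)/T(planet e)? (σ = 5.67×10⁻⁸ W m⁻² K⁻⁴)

T₁/T₂ ≈ 0.545

T_eq = [S₀(1−A)/(4σd²)]^(1/4), so T ∝ (1−A)^(1/4) / √d.
T₁ = [1361×0.65/(4×5.67×10⁻⁸×2.80²)]^(1/4) = 149.35 K.
T₂ = [1361×0.26/(4×5.67×10⁻⁸×0.526²)]^(1/4) = 274.03 K.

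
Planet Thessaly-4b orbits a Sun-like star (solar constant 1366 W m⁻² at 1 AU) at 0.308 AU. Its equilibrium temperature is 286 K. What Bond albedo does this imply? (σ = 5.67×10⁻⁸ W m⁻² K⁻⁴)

Flux at 0.308 AU: S = 1366/0.308² = 1.44×10⁴ W m⁻².
From T_eq⁴ = S(1−A)/(4σ): 1−A = 4σT_eq⁴/S.
1−A = 4 × 5.67×10⁻⁸ × (286)⁴ / 1.44×10⁴ = 0.105.

A ≈ 0.89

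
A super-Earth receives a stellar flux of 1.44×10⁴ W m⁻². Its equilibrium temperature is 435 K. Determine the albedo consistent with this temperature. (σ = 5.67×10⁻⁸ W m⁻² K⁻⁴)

From T_eq⁴ = S(1−A)/(4σ): 1−A = 4σT_eq⁴/S.
1−A = 4 × 5.67×10⁻⁸ × (435)⁴ / 1.44×10⁴ = 0.564.

A ≈ 0.44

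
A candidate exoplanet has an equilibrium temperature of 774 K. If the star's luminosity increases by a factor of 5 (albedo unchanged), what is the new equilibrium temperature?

T_eq ≈ 1160 K

T_eq ∝ L^(1/4) · d^(−1/2).
T′ = 774 × 5^(1/4) = 1160 K.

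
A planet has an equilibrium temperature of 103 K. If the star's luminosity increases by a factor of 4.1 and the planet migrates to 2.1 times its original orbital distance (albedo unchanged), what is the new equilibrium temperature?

T_eq ∝ L^(1/4) · d^(−1/2).
T′ = 103 × 4.1^(1/4) / 2.1^(1/2) = 101 K.

T_eq ≈ 101 K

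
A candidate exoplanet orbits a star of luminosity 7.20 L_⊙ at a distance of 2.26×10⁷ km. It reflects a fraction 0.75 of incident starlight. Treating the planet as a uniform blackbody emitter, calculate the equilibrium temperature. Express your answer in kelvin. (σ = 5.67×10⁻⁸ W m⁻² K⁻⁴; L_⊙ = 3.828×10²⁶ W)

T_eq ≈ 829 K

d = 2.26×10⁷ km = 2.26×10¹⁰ m.
L = 7.20 × 3.828×10²⁶ = 2.76×10²⁷ W.
Flux: S = L/(4πd²) = 2.76×10²⁷/(4π×(2.26×10¹⁰)²) = 4.29×10⁵ W m⁻².
Energy balance: absorbed = emitted ⇒ πR²·S(1−A) = 4πR²·σT_eq⁴, so T_eq⁴ = S(1−A)/(4σ).
T_eq = [4.29×10⁵ × 0.25 / (4 × 5.67×10⁻⁸)]^(1/4) = (4.73×10¹¹)^(1/4) = 829 K.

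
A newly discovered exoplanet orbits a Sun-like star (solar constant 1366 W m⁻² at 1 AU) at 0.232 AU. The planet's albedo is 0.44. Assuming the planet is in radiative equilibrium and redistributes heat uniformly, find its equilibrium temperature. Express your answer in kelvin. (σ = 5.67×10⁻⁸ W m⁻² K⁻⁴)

T_eq ≈ 500 K

Flux at 0.232 AU: S = 1366/0.232² = 2.54×10⁴ W m⁻².
Energy balance: absorbed = emitted ⇒ πR²·S(1−A) = 4πR²·σT_eq⁴, so T_eq⁴ = S(1−A)/(4σ).
T_eq = [2.54×10⁴ × 0.56 / (4 × 5.67×10⁻⁸)]^(1/4) = (6.27×10¹⁰)^(1/4) = 500 K.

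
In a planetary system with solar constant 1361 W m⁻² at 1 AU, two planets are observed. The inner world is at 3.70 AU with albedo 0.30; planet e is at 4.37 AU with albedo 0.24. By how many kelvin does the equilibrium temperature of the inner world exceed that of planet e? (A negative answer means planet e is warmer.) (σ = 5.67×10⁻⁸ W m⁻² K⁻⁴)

ΔT ≈ 8.0 K

T_eq = [S₀(1−A)/(4σd²)]^(1/4), so T ∝ (1−A)^(1/4) / √d.
T₁ = [1361×0.70/(4×5.67×10⁻⁸×3.70²)]^(1/4) = 132.35 K.
T₂ = [1361×0.76/(4×5.67×10⁻⁸×4.37²)]^(1/4) = 124.31 K.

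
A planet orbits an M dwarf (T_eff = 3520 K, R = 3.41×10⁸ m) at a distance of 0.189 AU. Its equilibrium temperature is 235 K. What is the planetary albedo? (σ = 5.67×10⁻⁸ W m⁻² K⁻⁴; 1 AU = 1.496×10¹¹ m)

A ≈ 0.45

d = 0.189 AU = 2.83×10¹⁰ m.
L = 4πR_⋆²σT_⋆⁴ = 4π(3.41×10⁸)² × 5.67×10⁻⁸ × (3520)⁴ = 1.27×10²⁵ W.
S = L/(4πd²) = 1270 W m⁻².
From T_eq⁴ = S(1−A)/(4σ): 1−A = 4σT_eq⁴/S.
1−A = 4 × 5.67×10⁻⁸ × (235)⁴ / 1270 = 0.546.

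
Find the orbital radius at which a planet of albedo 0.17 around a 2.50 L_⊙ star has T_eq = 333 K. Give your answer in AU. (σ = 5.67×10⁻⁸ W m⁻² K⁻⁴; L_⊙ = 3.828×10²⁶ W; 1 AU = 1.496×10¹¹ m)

L = 2.50 × 3.828×10²⁶ = 9.57×10²⁶ W.
From T_eq⁴ = L(1−A)/(16πσd²): d = √[L(1−A)/(16πσT_eq⁴)].
d = √[9.57×10²⁶ × 0.83 / (16π × 5.67×10⁻⁸ × (333)⁴)] = 1.51×10¹¹ m = 1.01 AU.

d ≈ 1.01 AU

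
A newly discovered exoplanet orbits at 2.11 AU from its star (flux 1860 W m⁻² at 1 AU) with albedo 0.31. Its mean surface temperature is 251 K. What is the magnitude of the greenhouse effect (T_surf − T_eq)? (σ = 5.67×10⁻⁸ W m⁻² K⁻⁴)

ΔT ≈ 62.2 K

S = 1860/2.11² = 417.8 W m⁻².
T_eq = [S(1−A)/(4σ)]^(1/4) = [417.8×0.69/(4×5.67×10⁻⁸)]^(1/4) = 188.8 K.
ΔT = T_surf − T_eq = 251 − 188.8.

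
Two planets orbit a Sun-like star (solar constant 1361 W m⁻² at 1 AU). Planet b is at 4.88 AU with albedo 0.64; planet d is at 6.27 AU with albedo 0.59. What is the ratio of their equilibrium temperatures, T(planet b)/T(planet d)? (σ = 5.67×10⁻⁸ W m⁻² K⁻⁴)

T_eq = [S₀(1−A)/(4σd²)]^(1/4), so T ∝ (1−A)^(1/4) / √d.
T₁ = [1361×0.36/(4×5.67×10⁻⁸×4.88²)]^(1/4) = 97.59 K.
T₂ = [1361×0.41/(4×5.67×10⁻⁸×6.27²)]^(1/4) = 88.94 K.

T₁/T₂ ≈ 1.097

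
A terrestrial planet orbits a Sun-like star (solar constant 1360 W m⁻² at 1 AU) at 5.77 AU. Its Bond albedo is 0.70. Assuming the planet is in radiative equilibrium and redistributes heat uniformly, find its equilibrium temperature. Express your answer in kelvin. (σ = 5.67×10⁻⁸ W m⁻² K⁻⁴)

Flux at 5.77 AU: S = 1360/5.77² = 40.8 W m⁻².
Energy balance: absorbed = emitted ⇒ πR²·S(1−A) = 4πR²·σT_eq⁴, so T_eq⁴ = S(1−A)/(4σ).
T_eq = [40.8 × 0.30 / (4 × 5.67×10⁻⁸)]^(1/4) = (5.40×10⁷)^(1/4) = 85.7 K.

T_eq ≈ 85.7 K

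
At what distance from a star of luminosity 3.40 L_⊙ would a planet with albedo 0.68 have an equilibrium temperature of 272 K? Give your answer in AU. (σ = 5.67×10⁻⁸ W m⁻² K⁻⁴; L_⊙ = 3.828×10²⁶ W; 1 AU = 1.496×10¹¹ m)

L = 3.40 × 3.828×10²⁶ = 1.30×10²⁷ W.
From T_eq⁴ = L(1−A)/(16πσd²): d = √[L(1−A)/(16πσT_eq⁴)].
d = √[1.30×10²⁷ × 0.32 / (16π × 5.67×10⁻⁸ × (272)⁴)] = 1.63×10¹¹ m = 1.09 AU.

d ≈ 1.09 AU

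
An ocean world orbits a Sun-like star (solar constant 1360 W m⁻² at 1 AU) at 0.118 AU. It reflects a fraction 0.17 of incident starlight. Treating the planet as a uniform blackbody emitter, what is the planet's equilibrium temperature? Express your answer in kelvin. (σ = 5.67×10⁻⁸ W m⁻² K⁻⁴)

Flux at 0.118 AU: S = 1360/0.118² = 9.77×10⁴ W m⁻².
Energy balance: absorbed = emitted ⇒ πR²·S(1−A) = 4πR²·σT_eq⁴, so T_eq⁴ = S(1−A)/(4σ).
T_eq = [9.77×10⁴ × 0.83 / (4 × 5.67×10⁻⁸)]^(1/4) = (3.57×10¹¹)^(1/4) = 773 K.

T_eq ≈ 773 K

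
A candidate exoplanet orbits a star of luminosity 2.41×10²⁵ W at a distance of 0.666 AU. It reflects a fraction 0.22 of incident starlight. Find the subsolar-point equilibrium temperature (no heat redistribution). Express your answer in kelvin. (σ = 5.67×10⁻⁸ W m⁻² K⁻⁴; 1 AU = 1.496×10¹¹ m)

d = 0.666 AU = 9.96×10¹⁰ m.
Flux: S = L/(4πd²) = 2.41×10²⁵/(4π×(9.96×10¹⁰)²) = 193 W m⁻².
At the subsolar point the surface absorbs S(1−A) and emits σT⁴ per unit area — no factor of 4, since only the local patch is in balance.
T = [193 × 0.78 / 5.67×10⁻⁸]^(1/4) = (2.66×10⁹)^(1/4) = 227 K.

T_ss ≈ 227 K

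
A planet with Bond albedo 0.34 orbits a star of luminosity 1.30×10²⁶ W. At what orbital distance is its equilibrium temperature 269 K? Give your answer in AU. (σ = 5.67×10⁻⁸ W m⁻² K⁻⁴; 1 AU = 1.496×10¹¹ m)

From T_eq⁴ = L(1−A)/(16πσd²): d = √[L(1−A)/(16πσT_eq⁴)].
d = √[1.30×10²⁶ × 0.66 / (16π × 5.67×10⁻⁸ × (269)⁴)] = 7.58×10¹⁰ m = 0.507 AU.

d ≈ 0.507 AU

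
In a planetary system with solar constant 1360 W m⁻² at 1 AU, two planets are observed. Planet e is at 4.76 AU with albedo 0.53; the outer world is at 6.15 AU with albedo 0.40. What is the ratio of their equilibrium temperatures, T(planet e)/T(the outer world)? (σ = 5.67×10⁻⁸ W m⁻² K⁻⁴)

T_eq = [S₀(1−A)/(4σd²)]^(1/4), so T ∝ (1−A)^(1/4) / √d.
T₁ = [1360×0.47/(4×5.67×10⁻⁸×4.76²)]^(1/4) = 105.61 K.
T₂ = [1360×0.60/(4×5.67×10⁻⁸×6.15²)]^(1/4) = 98.76 K.

T₁/T₂ ≈ 1.069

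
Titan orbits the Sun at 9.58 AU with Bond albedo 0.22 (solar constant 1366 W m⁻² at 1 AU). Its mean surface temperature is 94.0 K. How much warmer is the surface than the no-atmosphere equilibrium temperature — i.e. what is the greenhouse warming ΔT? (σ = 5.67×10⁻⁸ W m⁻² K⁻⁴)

ΔT ≈ 9.4 K

S = 1366/9.58² = 14.88 W m⁻².
T_eq = [S(1−A)/(4σ)]^(1/4) = [14.88×0.78/(4×5.67×10⁻⁸)]^(1/4) = 84.6 K.
ΔT = T_surf − T_eq = 94 − 84.6.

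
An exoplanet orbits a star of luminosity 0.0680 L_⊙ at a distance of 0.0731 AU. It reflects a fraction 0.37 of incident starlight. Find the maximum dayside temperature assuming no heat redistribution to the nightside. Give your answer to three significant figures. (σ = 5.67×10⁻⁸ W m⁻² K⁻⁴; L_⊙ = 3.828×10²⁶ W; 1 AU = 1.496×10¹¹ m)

d = 0.0731 AU = 1.09×10¹⁰ m.
L = 0.0680 × 3.828×10²⁶ = 2.60×10²⁵ W.
Flux: S = L/(4πd²) = 2.60×10²⁵/(4π×(1.09×10¹⁰)²) = 1.73×10⁴ W m⁻².
With no redistribution each surface element balances locally: S(1−A) = σT⁴.
T = [1.73×10⁴ × 0.63 / 5.67×10⁻⁸]^(1/4) = (1.92×10¹¹)^(1/4) = 662 K.

T_ss ≈ 662 K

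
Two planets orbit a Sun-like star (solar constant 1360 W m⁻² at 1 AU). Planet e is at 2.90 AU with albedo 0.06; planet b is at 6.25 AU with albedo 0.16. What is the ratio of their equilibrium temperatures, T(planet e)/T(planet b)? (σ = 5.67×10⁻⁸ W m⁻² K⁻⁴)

T₁/T₂ ≈ 1.510

T_eq = [S₀(1−A)/(4σd²)]^(1/4), so T ∝ (1−A)^(1/4) / √d.
T₁ = [1360×0.94/(4×5.67×10⁻⁸×2.90²)]^(1/4) = 160.90 K.
T₂ = [1360×0.84/(4×5.67×10⁻⁸×6.25²)]^(1/4) = 106.56 K.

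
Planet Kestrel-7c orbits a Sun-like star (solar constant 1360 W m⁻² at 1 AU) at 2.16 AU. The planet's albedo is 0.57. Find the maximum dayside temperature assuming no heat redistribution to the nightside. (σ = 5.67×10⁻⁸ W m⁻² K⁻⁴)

T_ss ≈ 217 K

Flux at 2.16 AU: S = 1360/2.16² = 291 W m⁻².
With no redistribution each surface element balances locally: S(1−A) = σT⁴.
T = [291 × 0.43 / 5.67×10⁻⁸]^(1/4) = (2.21×10⁹)^(1/4) = 217 K.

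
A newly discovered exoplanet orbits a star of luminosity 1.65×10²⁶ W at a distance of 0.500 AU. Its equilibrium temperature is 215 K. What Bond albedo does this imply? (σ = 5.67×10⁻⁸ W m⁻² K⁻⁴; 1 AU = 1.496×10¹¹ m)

d = 0.500 AU = 7.48×10¹⁰ m.
Flux: S = L/(4πd²) = 1.65×10²⁶/(4π×(7.48×10¹⁰)²) = 2350 W m⁻².
From T_eq⁴ = S(1−A)/(4σ): 1−A = 4σT_eq⁴/S.
1−A = 4 × 5.67×10⁻⁸ × (215)⁴ / 2350 = 0.207.

A ≈ 0.79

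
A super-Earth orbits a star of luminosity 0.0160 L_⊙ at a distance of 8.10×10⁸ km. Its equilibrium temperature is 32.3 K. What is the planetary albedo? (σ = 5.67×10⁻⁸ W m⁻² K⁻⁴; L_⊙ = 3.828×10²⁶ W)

A ≈ 0.67

d = 8.10×10⁸ km = 8.10×10¹¹ m.
L = 0.0160 × 3.828×10²⁶ = 6.12×10²⁴ W.
Flux: S = L/(4πd²) = 6.12×10²⁴/(4π×(8.10×10¹¹)²) = 0.743 W m⁻².
From T_eq⁴ = S(1−A)/(4σ): 1−A = 4σT_eq⁴/S.
1−A = 4 × 5.67×10⁻⁸ × (32.3)⁴ / 0.743 = 0.332.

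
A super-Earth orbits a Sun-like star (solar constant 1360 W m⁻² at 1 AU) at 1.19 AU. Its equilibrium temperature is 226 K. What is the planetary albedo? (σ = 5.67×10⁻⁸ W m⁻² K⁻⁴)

A ≈ 0.38

Flux at 1.19 AU: S = 1360/1.19² = 960 W m⁻².
From T_eq⁴ = S(1−A)/(4σ): 1−A = 4σT_eq⁴/S.
1−A = 4 × 5.67×10⁻⁸ × (226)⁴ / 960 = 0.616.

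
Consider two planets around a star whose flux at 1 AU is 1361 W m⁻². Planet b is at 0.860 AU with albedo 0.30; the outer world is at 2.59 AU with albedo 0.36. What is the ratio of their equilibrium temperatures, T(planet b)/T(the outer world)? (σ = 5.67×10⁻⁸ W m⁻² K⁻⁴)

T_eq = [S₀(1−A)/(4σd²)]^(1/4), so T ∝ (1−A)^(1/4) / √d.
T₁ = [1361×0.70/(4×5.67×10⁻⁸×0.860²)]^(1/4) = 274.52 K.
T₂ = [1361×0.64/(4×5.67×10⁻⁸×2.59²)]^(1/4) = 154.69 K.

T₁/T₂ ≈ 1.775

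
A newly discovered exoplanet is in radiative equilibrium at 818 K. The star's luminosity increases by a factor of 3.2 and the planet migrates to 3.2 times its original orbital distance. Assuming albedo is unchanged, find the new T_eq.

T_eq ≈ 612 K

T_eq ∝ L^(1/4) · d^(−1/2).
T′ = 818 × 3.2^(1/4) / 3.2^(1/2) = 612 K.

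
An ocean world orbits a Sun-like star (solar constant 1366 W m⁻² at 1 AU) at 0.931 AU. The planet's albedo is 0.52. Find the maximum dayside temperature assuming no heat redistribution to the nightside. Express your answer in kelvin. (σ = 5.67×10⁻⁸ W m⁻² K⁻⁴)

T_ss ≈ 340 K

Flux at 0.931 AU: S = 1366/0.931² = 1580 W m⁻².
With no redistribution each surface element balances locally: S(1−A) = σT⁴.
T = [1580 × 0.48 / 5.67×10⁻⁸]^(1/4) = (1.33×10¹⁰)^(1/4) = 340 K.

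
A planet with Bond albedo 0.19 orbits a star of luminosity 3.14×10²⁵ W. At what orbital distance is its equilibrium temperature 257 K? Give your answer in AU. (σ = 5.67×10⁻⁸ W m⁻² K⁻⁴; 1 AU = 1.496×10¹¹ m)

d ≈ 0.302 AU

From T_eq⁴ = L(1−A)/(16πσd²): d = √[L(1−A)/(16πσT_eq⁴)].
d = √[3.14×10²⁵ × 0.81 / (16π × 5.67×10⁻⁸ × (257)⁴)] = 4.52×10¹⁰ m = 0.302 AU.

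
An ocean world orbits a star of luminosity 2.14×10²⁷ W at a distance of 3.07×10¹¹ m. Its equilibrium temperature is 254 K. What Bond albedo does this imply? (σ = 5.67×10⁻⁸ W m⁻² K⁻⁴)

Flux: S = L/(4πd²) = 2.14×10²⁷/(4π×(3.07×10¹¹)²) = 1810 W m⁻².
From T_eq⁴ = S(1−A)/(4σ): 1−A = 4σT_eq⁴/S.
1−A = 4 × 5.67×10⁻⁸ × (254)⁴ / 1810 = 0.522.

A ≈ 0.48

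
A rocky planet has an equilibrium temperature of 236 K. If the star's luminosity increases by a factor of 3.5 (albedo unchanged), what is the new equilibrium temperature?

T_eq ≈ 323 K

T_eq ∝ L^(1/4) · d^(−1/2).
T′ = 236 × 3.5^(1/4) = 323 K.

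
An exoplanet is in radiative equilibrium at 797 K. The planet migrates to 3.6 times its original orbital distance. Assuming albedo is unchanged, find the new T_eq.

T_eq ≈ 420 K

T_eq ∝ L^(1/4) · d^(−1/2).
T′ = 797 / 3.6^(1/2) = 420 K.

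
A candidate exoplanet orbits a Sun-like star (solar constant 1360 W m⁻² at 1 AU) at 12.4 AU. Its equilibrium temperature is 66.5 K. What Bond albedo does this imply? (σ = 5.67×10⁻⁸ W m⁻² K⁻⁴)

Flux at 12.4 AU: S = 1360/12.4² = 8.84 W m⁻².
From T_eq⁴ = S(1−A)/(4σ): 1−A = 4σT_eq⁴/S.
1−A = 4 × 5.67×10⁻⁸ × (66.5)⁴ / 8.84 = 0.501.

A ≈ 0.50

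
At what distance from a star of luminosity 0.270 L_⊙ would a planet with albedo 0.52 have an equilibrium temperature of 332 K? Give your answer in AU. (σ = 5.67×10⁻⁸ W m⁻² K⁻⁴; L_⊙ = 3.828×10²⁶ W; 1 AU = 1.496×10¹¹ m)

L = 0.270 × 3.828×10²⁶ = 1.03×10²⁶ W.
From T_eq⁴ = L(1−A)/(16πσd²): d = √[L(1−A)/(16πσT_eq⁴)].
d = √[1.03×10²⁶ × 0.48 / (16π × 5.67×10⁻⁸ × (332)⁴)] = 3.79×10¹⁰ m = 0.253 AU.

d ≈ 0.253 AU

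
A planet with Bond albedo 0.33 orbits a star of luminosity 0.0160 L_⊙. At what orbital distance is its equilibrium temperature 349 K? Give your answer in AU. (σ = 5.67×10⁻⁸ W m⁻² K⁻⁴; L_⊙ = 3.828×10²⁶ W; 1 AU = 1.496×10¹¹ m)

L = 0.0160 × 3.828×10²⁶ = 6.12×10²⁴ W.
From T_eq⁴ = L(1−A)/(16πσd²): d = √[L(1−A)/(16πσT_eq⁴)].
d = √[6.12×10²⁴ × 0.67 / (16π × 5.67×10⁻⁸ × (349)⁴)] = 9.85×10⁹ m = 0.0659 AU.

d ≈ 0.0659 AU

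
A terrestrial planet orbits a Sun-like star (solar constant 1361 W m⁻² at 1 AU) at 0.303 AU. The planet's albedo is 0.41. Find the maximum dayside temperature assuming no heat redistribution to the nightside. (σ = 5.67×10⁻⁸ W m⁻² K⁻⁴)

Flux at 0.303 AU: S = 1361/0.303² = 1.48×10⁴ W m⁻².
With no redistribution each surface element balances locally: S(1−A) = σT⁴.
T = [1.48×10⁴ × 0.59 / 5.67×10⁻⁸]^(1/4) = (1.54×10¹¹)^(1/4) = 627 K.

T_ss ≈ 627 K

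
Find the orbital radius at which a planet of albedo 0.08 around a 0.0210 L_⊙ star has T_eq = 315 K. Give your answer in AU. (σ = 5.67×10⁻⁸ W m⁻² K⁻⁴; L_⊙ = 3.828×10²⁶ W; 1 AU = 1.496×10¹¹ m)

L = 0.0210 × 3.828×10²⁶ = 8.04×10²⁴ W.
From T_eq⁴ = L(1−A)/(16πσd²): d = √[L(1−A)/(16πσT_eq⁴)].
d = √[8.04×10²⁴ × 0.92 / (16π × 5.67×10⁻⁸ × (315)⁴)] = 1.62×10¹⁰ m = 0.109 AU.

d ≈ 0.109 AU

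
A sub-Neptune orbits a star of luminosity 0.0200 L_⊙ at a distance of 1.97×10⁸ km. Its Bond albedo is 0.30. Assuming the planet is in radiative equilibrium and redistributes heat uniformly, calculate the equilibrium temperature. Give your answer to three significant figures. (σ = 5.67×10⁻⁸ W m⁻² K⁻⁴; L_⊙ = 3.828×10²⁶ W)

d = 1.97×10⁸ km = 1.97×10¹¹ m.
L = 0.0200 × 3.828×10²⁶ = 7.66×10²⁴ W.
Flux: S = L/(4πd²) = 7.66×10²⁴/(4π×(1.97×10¹¹)²) = 15.7 W m⁻².
Energy balance: absorbed = emitted ⇒ πR²·S(1−A) = 4πR²·σT_eq⁴, so T_eq⁴ = S(1−A)/(4σ).
T_eq = [15.7 × 0.70 / (4 × 5.67×10⁻⁸)]^(1/4) = (4.85×10⁷)^(1/4) = 83.4 K.

T_eq ≈ 83.4 K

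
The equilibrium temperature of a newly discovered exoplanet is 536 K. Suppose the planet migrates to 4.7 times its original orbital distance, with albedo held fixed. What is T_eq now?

T_eq ∝ L^(1/4) · d^(−1/2).
T′ = 536 / 4.7^(1/2) = 247 K.

T_eq ≈ 247 K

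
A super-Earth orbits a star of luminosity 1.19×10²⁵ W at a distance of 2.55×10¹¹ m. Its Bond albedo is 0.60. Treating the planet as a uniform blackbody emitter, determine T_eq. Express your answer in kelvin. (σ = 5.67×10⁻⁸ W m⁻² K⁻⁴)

Flux: S = L/(4πd²) = 1.19×10²⁵/(4π×(2.55×10¹¹)²) = 14.6 W m⁻².
Energy balance: absorbed = emitted ⇒ πR²·S(1−A) = 4πR²·σT_eq⁴, so T_eq⁴ = S(1−A)/(4σ).
T_eq = [14.6 × 0.40 / (4 × 5.67×10⁻⁸)]^(1/4) = (2.57×10⁷)^(1/4) = 71.2 K.

T_eq ≈ 71.2 K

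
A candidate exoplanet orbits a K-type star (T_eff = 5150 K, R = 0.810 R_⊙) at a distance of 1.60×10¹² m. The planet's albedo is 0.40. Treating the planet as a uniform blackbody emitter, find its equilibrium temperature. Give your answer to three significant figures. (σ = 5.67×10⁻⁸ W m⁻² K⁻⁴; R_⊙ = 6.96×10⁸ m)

R_⋆ = 0.810 × 6.96×10⁸ = 5.64×10⁸ m.
L = 4πR_⋆²σT_⋆⁴ = 4π(5.64×10⁸)² × 5.67×10⁻⁸ × (5150)⁴ = 1.59×10²⁶ W.
S = L/(4πd²) = 4.95 W m⁻².
Energy balance: absorbed = emitted ⇒ πR²·S(1−A) = 4πR²·σT_eq⁴, so T_eq⁴ = S(1−A)/(4σ).
T_eq = [4.95 × 0.60 / (4 × 5.67×10⁻⁸)]^(1/4) = (1.31×10⁷)^(1/4) = 60.2 K.

T_eq ≈ 60.2 K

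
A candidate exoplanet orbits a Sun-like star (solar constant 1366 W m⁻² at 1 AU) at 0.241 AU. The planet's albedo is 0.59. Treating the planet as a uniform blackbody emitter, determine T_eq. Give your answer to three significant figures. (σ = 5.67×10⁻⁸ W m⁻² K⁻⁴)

Flux at 0.241 AU: S = 1366/0.241² = 2.35×10⁴ W m⁻².
Energy balance: absorbed = emitted ⇒ πR²·S(1−A) = 4πR²·σT_eq⁴, so T_eq⁴ = S(1−A)/(4σ).
T_eq = [2.35×10⁴ × 0.41 / (4 × 5.67×10⁻⁸)]^(1/4) = (4.25×10¹⁰)^(1/4) = 454 K.

T_eq ≈ 454 K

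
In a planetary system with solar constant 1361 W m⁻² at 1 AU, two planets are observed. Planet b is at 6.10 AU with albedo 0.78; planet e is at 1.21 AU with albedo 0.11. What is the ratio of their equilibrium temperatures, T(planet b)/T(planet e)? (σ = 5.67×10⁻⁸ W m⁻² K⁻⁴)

T_eq = [S₀(1−A)/(4σd²)]^(1/4), so T ∝ (1−A)^(1/4) / √d.
T₁ = [1361×0.22/(4×5.67×10⁻⁸×6.10²)]^(1/4) = 77.18 K.
T₂ = [1361×0.89/(4×5.67×10⁻⁸×1.21²)]^(1/4) = 245.76 K.

T₁/T₂ ≈ 0.314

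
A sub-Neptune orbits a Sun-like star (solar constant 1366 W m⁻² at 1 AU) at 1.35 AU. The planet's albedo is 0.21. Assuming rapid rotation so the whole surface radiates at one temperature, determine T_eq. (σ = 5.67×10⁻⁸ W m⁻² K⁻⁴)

T_eq ≈ 226 K

Flux at 1.35 AU: S = 1366/1.35² = 750 W m⁻².
Energy balance: absorbed = emitted ⇒ πR²·S(1−A) = 4πR²·σT_eq⁴, so T_eq⁴ = S(1−A)/(4σ).
T_eq = [750 × 0.79 / (4 × 5.67×10⁻⁸)]^(1/4) = (2.61×10⁹)^(1/4) = 226 K.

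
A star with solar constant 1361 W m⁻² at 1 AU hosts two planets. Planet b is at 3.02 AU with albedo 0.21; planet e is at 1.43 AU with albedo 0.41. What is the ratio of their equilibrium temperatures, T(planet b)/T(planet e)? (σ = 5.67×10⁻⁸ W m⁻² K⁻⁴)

T_eq = [S₀(1−A)/(4σd²)]^(1/4), so T ∝ (1−A)^(1/4) / √d.
T₁ = [1361×0.79/(4×5.67×10⁻⁸×3.02²)]^(1/4) = 150.99 K.
T₂ = [1361×0.59/(4×5.67×10⁻⁸×1.43²)]^(1/4) = 203.99 K.

T₁/T₂ ≈ 0.740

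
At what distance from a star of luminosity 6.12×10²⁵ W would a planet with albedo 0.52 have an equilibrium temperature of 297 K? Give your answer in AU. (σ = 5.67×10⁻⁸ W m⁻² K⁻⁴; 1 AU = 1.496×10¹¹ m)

From T_eq⁴ = L(1−A)/(16πσd²): d = √[L(1−A)/(16πσT_eq⁴)].
d = √[6.12×10²⁵ × 0.48 / (16π × 5.67×10⁻⁸ × (297)⁴)] = 3.64×10¹⁰ m = 0.243 AU.

d ≈ 0.243 AU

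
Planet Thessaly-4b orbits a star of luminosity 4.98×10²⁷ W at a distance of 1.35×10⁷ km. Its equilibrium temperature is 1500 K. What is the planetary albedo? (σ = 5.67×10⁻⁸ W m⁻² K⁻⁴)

A ≈ 0.47

d = 1.35×10⁷ km = 1.35×10¹⁰ m.
Flux: S = L/(4πd²) = 4.98×10²⁷/(4π×(1.35×10¹⁰)²) = 2.17×10⁶ W m⁻².
From T_eq⁴ = S(1−A)/(4σ): 1−A = 4σT_eq⁴/S.
1−A = 4 × 5.67×10⁻⁸ × (1500)⁴ / 2.17×10⁶ = 0.528.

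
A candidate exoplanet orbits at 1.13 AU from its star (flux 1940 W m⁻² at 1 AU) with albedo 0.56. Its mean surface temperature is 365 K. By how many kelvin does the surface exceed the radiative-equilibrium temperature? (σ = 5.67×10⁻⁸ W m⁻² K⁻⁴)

ΔT ≈ 132.0 K

S = 1940/1.13² = 1519 W m⁻².
T_eq = [S(1−A)/(4σ)]^(1/4) = [1519×0.44/(4×5.67×10⁻⁸)]^(1/4) = 233.0 K.
ΔT = T_surf − T_eq = 365 − 233.0.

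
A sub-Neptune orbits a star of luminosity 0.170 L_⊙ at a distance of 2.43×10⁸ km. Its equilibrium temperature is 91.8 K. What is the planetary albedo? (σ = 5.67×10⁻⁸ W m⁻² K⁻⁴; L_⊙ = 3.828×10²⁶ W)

A ≈ 0.82

d = 2.43×10⁸ km = 2.43×10¹¹ m.
L = 0.170 × 3.828×10²⁶ = 6.51×10²⁵ W.
Flux: S = L/(4πd²) = 6.51×10²⁵/(4π×(2.43×10¹¹)²) = 87.7 W m⁻².
From T_eq⁴ = S(1−A)/(4σ): 1−A = 4σT_eq⁴/S.
1−A = 4 × 5.67×10⁻⁸ × (91.8)⁴ / 87.7 = 0.184.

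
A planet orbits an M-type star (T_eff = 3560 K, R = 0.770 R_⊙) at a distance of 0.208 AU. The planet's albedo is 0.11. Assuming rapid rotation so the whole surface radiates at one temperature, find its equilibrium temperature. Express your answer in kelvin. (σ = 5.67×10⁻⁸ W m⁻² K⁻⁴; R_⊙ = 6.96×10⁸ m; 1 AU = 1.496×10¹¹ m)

R_⋆ = 0.770 × 6.96×10⁸ = 5.36×10⁸ m.
d = 0.208 AU = 3.11×10¹⁰ m.
L = 4πR_⋆²σT_⋆⁴ = 4π(5.36×10⁸)² × 5.67×10⁻⁸ × (3560)⁴ = 3.29×10²⁵ W.
S = L/(4πd²) = 2700 W m⁻².
Energy balance: absorbed = emitted ⇒ πR²·S(1−A) = 4πR²·σT_eq⁴, so T_eq⁴ = S(1−A)/(4σ).
T_eq = [2700 × 0.89 / (4 × 5.67×10⁻⁸)]^(1/4) = (1.06×10¹⁰)^(1/4) = 321 K.

T_eq ≈ 321 K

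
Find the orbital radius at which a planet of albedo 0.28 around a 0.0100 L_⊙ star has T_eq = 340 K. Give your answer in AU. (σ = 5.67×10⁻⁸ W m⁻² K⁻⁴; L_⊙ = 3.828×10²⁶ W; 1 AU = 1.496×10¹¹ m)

d ≈ 0.0569 AU

L = 0.0100 × 3.828×10²⁶ = 3.83×10²⁴ W.
From T_eq⁴ = L(1−A)/(16πσd²): d = √[L(1−A)/(16πσT_eq⁴)].
d = √[3.83×10²⁴ × 0.72 / (16π × 5.67×10⁻⁸ × (340)⁴)] = 8.51×10⁹ m = 0.0569 AU.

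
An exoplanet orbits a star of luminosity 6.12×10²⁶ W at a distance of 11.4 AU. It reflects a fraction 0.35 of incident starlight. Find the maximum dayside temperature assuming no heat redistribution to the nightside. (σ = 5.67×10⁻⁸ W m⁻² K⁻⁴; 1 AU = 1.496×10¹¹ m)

T_ss ≈ 118 K

d = 11.4 AU = 1.71×10¹² m.
Flux: S = L/(4πd²) = 6.12×10²⁶/(4π×(1.71×10¹²)²) = 16.7 W m⁻².
With no redistribution each surface element balances locally: S(1−A) = σT⁴.
T = [16.7 × 0.65 / 5.67×10⁻⁸]^(1/4) = (1.92×10⁸)^(1/4) = 118 K.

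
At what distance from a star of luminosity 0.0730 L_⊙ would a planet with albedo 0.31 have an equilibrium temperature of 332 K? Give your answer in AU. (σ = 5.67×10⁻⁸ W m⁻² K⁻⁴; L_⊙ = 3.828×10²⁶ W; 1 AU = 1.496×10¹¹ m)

d ≈ 0.158 AU

L = 0.0730 × 3.828×10²⁶ = 2.79×10²⁵ W.
From T_eq⁴ = L(1−A)/(16πσd²): d = √[L(1−A)/(16πσT_eq⁴)].
d = √[2.79×10²⁵ × 0.69 / (16π × 5.67×10⁻⁸ × (332)⁴)] = 2.36×10¹⁰ m = 0.158 AU.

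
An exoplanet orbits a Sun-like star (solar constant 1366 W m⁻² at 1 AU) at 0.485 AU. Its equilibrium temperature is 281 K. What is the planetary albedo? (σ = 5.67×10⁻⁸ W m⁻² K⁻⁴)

A ≈ 0.76

Flux at 0.485 AU: S = 1366/0.485² = 5810 W m⁻².
From T_eq⁴ = S(1−A)/(4σ): 1−A = 4σT_eq⁴/S.
1−A = 4 × 5.67×10⁻⁸ × (281)⁴ / 5810 = 0.244.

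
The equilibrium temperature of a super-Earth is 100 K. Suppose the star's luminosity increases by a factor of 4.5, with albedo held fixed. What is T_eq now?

T_eq ∝ L^(1/4) · d^(−1/2).
T′ = 100 × 4.5^(1/4) = 146 K.

T_eq ≈ 146 K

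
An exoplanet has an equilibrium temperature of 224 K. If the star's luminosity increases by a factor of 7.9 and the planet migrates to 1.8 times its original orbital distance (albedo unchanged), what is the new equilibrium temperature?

T_eq ∝ L^(1/4) · d^(−1/2).
T′ = 224 × 7.9^(1/4) / 1.8^(1/2) = 280 K.

T_eq ≈ 280 K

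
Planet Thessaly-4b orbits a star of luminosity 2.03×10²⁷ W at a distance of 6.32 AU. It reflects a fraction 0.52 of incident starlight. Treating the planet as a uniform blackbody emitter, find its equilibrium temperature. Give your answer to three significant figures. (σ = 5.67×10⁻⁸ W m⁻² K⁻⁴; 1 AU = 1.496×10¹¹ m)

d = 6.32 AU = 9.45×10¹¹ m.
Flux: S = L/(4πd²) = 2.03×10²⁷/(4π×(9.45×10¹¹)²) = 181 W m⁻².
Energy balance: absorbed = emitted ⇒ πR²·S(1−A) = 4πR²·σT_eq⁴, so T_eq⁴ = S(1−A)/(4σ).
T_eq = [181 × 0.48 / (4 × 5.67×10⁻⁸)]^(1/4) = (3.82×10⁸)^(1/4) = 140 K.

T_eq ≈ 140 K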